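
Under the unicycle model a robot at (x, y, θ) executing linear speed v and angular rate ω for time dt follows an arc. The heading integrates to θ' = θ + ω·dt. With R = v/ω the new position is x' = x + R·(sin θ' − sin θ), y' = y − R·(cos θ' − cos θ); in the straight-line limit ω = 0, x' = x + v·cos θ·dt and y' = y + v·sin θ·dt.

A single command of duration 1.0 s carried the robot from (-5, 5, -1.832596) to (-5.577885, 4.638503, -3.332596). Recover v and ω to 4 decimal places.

Δθ = -3.332596 − -1.832596 = -1.500000
ω = Δθ/dt = -1.500000/1.0 = -1.5000
R = Δx/(sin θ' − sin θ) = -0.5000
v = R·ω = -0.5000·-1.5000 = 0.7500

v = 0.7500, ω = -1.5000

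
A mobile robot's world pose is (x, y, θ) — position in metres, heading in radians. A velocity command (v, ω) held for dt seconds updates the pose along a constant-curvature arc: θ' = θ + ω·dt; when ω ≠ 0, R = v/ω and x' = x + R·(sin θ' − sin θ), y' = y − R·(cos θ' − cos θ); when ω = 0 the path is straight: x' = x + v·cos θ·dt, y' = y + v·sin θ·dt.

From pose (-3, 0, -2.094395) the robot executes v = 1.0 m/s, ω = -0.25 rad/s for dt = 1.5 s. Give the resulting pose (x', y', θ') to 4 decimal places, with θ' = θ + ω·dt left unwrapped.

(-3.9733, -1.1298, -2.4694)

θ' = -2.0944 + -0.25·1.5 = -2.4694
R = v/ω = 1.0/-0.25 = -4.0000
x' = -3 + -4.0000·(sin -2.4694 − sin -2.0944) = -3.9733
y' = 0 − -4.0000·(cos -2.4694 − cos -2.0944) = -1.1298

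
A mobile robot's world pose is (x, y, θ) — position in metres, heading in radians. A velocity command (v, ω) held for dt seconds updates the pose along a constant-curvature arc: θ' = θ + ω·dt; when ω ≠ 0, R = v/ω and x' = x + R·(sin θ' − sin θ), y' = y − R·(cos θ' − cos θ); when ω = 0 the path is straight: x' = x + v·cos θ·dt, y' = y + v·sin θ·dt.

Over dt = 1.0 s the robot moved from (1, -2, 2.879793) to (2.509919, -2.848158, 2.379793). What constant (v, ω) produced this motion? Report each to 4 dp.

Δθ = 2.379793 − 2.879793 = -0.500000
ω = Δθ/dt = -0.500000/1.0 = -0.5000
R = Δx/(sin θ' − sin θ) = 3.5000
v = R·ω = 3.5000·-0.5000 = -1.7500

v = -1.7500, ω = -0.5000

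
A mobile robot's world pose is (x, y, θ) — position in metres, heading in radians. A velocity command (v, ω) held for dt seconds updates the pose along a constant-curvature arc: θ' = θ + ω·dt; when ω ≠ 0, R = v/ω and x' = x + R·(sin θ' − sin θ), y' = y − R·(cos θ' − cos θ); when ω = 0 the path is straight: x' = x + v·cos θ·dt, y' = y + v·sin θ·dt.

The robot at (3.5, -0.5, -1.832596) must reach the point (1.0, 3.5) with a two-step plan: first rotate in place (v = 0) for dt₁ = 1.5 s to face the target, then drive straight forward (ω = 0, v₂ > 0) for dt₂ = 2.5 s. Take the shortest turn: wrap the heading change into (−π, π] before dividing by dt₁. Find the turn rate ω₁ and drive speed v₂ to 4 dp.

heading to target = atan2(3.5−-0.5, 1−3.5) = 2.1294
Δθ = wrap(2.1294 − -1.8326) = -2.3212; ω₁ = Δθ/dt₁ = -1.5475
distance = √((1−3.5)² + (3.5−-0.5)²) = 4.7170; v₂ = distance/dt₂ = 1.8868

ω₁ = -1.5475, v₂ = 1.8868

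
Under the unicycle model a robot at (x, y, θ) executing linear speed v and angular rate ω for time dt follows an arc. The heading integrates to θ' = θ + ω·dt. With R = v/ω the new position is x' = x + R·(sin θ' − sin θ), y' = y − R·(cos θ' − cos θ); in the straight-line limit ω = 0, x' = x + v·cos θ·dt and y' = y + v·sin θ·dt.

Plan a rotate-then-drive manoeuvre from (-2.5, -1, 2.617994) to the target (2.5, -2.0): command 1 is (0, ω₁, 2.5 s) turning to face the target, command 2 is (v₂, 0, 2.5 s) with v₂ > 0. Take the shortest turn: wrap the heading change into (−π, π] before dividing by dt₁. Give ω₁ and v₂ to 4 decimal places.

heading to target = atan2(-2−-1, 2.5−-2.5) = -0.1974
Δθ = wrap(-0.1974 − 2.6180) = -2.8154; ω₁ = Δθ/dt₁ = -1.1262
distance = √((2.5−-2.5)² + (-2−-1)²) = 5.0990; v₂ = distance/dt₂ = 2.0396

ω₁ = -1.1262, v₂ = 2.0396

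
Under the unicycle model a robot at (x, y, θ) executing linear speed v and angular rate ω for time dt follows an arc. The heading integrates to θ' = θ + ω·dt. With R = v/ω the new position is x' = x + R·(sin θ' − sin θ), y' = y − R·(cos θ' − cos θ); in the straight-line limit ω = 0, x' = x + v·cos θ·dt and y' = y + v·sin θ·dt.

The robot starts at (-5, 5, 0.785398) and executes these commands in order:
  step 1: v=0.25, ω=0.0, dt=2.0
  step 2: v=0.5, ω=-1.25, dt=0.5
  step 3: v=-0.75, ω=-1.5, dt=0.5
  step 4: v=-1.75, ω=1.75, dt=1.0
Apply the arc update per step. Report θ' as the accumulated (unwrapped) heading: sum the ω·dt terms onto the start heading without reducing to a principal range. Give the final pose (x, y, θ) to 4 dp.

(-6.2584, 5.1114, 1.1604)

step 1: θ'=0.7854 (straight) → pose (-4.6464, 5.3536, 0.7854)
step 2: θ'=0.1604 (R=-0.4000) → pose (-4.4275, 5.4656, 0.1604)
step 3: θ'=-0.5896 (R=0.5000) → pose (-4.7854, 5.5436, -0.5896)
step 4: θ'=1.1604 (R=-1.0000) → pose (-6.2584, 5.1114, 1.1604)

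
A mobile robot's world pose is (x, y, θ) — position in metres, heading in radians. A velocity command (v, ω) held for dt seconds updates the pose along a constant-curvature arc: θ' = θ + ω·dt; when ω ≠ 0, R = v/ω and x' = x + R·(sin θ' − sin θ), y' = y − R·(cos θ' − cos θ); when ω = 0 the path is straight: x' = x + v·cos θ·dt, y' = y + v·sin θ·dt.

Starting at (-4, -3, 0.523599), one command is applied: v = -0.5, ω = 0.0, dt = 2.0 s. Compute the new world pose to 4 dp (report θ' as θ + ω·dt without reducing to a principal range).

θ' = 0.5236 + 0.0·2.0 = 0.5236
ω = 0 → straight: x' = -4 + -0.5·cos(0.5236)·2.0 = -4.8660
y' = -3 + -0.5·sin(0.5236)·2.0 = -3.5000

(-4.8660, -3.5000, 0.5236)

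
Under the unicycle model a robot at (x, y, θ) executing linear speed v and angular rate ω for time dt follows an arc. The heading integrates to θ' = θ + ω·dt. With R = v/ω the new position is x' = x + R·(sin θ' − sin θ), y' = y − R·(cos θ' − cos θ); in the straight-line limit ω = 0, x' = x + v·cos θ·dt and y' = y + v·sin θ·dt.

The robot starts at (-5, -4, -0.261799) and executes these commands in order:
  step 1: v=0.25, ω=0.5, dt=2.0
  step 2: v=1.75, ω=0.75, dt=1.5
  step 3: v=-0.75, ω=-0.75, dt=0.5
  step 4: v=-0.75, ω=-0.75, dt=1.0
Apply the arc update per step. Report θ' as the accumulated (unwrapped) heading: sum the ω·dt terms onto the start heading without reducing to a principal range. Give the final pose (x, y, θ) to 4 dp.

step 1: θ'=0.7382 (R=0.5000) → pose (-4.5341, -3.8869, 0.7382)
step 2: θ'=1.8632 (R=2.3333) → pose (-3.8701, -1.4884, 1.8632)
step 3: θ'=1.4882 (R=1.0000) → pose (-3.8310, -1.8591, 1.4882)
step 4: θ'=0.7382 (R=1.0000) → pose (-4.1547, -2.5163, 0.7382)

(-4.1547, -2.5163, 0.7382)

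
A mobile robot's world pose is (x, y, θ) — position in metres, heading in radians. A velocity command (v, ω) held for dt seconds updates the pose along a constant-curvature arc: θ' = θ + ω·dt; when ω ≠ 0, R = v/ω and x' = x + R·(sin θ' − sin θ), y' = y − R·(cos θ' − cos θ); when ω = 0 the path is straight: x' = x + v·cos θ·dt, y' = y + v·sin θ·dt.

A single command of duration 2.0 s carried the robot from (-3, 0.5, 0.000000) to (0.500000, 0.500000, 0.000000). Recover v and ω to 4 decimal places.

Δθ = 0.000000 − 0.000000 = 0.000000
ω = Δθ/dt = 0.000000/2.0 = 0.0000
ω = 0 → v = (Δx·cos θ + Δy·sin θ)/dt = 1.7500

v = 1.7500, ω = 0.0000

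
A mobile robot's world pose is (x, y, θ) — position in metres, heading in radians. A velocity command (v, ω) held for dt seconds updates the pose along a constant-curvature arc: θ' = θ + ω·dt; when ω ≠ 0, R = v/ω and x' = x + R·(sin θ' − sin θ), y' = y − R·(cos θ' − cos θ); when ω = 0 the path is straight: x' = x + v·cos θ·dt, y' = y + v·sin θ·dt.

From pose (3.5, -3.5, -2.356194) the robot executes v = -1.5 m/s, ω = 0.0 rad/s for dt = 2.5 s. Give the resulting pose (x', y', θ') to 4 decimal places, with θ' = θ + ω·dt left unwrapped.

(6.1516, -0.8483, -2.3562)

θ' = -2.3562 + 0.0·2.5 = -2.3562
ω = 0 → straight: x' = 3.5 + -1.5·cos(-2.3562)·2.5 = 6.1516
y' = -3.5 + -1.5·sin(-2.3562)·2.5 = -0.8483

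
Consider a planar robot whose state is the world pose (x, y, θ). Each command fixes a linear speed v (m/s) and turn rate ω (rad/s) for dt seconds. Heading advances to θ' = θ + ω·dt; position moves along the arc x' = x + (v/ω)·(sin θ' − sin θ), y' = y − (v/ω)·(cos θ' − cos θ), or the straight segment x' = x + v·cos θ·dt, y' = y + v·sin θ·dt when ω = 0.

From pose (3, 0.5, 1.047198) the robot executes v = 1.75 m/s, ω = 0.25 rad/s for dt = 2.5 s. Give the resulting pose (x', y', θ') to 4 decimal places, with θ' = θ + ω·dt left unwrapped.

θ' = 1.0472 + 0.25·2.5 = 1.6722
R = v/ω = 1.75/0.25 = 7.0000
x' = 3 + 7.0000·(sin 1.6722 − sin 1.0472) = 3.9019
y' = 0.5 − 7.0000·(cos 1.6722 − cos 1.0472) = 4.7086

(3.9019, 4.7086, 1.6722)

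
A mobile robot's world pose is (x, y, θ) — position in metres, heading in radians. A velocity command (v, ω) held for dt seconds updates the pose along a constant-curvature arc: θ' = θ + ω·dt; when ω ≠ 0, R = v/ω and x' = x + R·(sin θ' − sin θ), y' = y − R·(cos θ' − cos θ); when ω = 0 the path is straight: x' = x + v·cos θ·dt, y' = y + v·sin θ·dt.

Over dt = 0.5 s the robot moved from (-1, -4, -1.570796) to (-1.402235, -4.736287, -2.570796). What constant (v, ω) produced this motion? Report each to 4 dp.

v = 1.7500, ω = -2.0000

Δθ = -2.570796 − -1.570796 = -1.000000
ω = Δθ/dt = -1.000000/0.5 = -2.0000
R = −Δy/(cos θ' − cos θ) = -0.8750
v = R·ω = -0.8750·-2.0000 = 1.7500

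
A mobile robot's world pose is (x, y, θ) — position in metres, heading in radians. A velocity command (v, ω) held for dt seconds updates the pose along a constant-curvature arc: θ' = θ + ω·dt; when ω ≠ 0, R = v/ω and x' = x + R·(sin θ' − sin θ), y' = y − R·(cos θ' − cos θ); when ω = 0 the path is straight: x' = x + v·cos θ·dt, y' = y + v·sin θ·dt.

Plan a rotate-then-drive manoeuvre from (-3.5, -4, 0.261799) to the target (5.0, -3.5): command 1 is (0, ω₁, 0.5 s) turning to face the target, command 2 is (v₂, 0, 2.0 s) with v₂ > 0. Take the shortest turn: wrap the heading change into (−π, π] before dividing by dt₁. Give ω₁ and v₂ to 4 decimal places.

ω₁ = -0.4061, v₂ = 4.2573

heading to target = atan2(-3.5−-4, 5−-3.5) = 0.0588
Δθ = wrap(0.0588 − 0.2618) = -0.2030; ω₁ = Δθ/dt₁ = -0.4061
distance = √((5−-3.5)² + (-3.5−-4)²) = 8.5147; v₂ = distance/dt₂ = 4.2573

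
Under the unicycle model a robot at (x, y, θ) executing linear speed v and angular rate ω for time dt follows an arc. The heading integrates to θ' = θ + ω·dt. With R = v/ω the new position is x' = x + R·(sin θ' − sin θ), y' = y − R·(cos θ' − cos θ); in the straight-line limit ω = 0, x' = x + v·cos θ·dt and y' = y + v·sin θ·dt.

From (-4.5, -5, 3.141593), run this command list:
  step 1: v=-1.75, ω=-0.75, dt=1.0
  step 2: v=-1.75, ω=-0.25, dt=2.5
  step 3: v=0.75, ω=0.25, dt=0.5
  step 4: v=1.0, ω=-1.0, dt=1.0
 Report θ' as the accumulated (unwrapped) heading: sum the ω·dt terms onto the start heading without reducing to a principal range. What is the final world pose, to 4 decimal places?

(-0.7395, -8.0802, 0.8916)

step 1: θ'=2.3916 (R=2.3333) → pose (-2.9095, -5.6261, 2.3916)
step 2: θ'=1.7666 (R=7.0000) → pose (-0.8147, -9.3860, 1.7666)
step 3: θ'=1.8916 (R=3.0000) → pose (-0.9105, -9.0237, 1.8916)
step 4: θ'=0.8916 (R=-1.0000) → pose (-0.7395, -8.0802, 0.8916)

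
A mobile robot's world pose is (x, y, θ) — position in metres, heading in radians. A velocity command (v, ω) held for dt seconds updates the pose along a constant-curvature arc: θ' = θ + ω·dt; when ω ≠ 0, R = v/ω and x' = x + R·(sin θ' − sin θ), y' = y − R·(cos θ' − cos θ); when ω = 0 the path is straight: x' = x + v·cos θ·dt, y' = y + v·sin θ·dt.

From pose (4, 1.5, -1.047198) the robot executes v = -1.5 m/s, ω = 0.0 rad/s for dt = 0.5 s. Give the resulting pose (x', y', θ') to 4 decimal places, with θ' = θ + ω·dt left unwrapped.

(3.6250, 2.1495, -1.0472)

θ' = -1.0472 + 0.0·0.5 = -1.0472
ω = 0 → straight: x' = 4 + -1.5·cos(-1.0472)·0.5 = 3.6250
y' = 1.5 + -1.5·sin(-1.0472)·0.5 = 2.1495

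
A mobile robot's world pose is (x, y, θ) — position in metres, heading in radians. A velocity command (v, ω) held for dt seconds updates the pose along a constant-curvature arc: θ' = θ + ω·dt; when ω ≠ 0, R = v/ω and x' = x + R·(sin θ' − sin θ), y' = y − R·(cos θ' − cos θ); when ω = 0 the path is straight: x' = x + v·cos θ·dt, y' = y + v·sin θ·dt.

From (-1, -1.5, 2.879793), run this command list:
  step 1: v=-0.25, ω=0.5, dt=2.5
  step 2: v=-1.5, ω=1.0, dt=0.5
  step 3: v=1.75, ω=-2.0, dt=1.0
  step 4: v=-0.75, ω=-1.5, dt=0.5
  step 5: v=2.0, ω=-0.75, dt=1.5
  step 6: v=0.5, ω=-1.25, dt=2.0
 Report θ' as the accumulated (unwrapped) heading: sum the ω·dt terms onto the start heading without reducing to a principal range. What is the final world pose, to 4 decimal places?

(0.1015, 0.8274, -1.7452)

step 1: θ'=4.1298 (R=-0.5000) → pose (-0.4531, -1.2921, 4.1298)
step 2: θ'=4.6298 (R=-1.5000) → pose (-0.2107, -0.5906, 4.6298)
step 3: θ'=2.6298 (R=-0.8750) → pose (-1.5113, -1.2813, 2.6298)
step 4: θ'=1.8798 (R=0.5000) → pose (-1.2798, -1.5652, 1.8798)
step 5: θ'=0.7548 (R=-2.6667) → pose (-0.5665, 1.1882, 0.7548)
step 6: θ'=-1.7452 (R=-0.4000) → pose (0.1015, 0.8274, -1.7452)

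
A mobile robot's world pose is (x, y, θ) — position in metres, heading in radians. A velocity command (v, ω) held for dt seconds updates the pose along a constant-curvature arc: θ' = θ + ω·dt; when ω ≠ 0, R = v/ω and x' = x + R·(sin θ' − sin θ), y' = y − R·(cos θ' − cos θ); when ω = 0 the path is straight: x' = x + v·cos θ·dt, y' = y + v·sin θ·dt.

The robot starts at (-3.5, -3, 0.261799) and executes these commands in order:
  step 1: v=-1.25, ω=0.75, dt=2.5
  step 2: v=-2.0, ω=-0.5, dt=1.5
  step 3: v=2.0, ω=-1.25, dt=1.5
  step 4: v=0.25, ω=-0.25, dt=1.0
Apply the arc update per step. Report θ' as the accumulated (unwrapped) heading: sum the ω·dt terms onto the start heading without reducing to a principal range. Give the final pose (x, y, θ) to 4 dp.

step 1: θ'=2.1368 (R=-1.6667) → pose (-4.4754, -5.5036, 2.1368)
step 2: θ'=1.3868 (R=4.0000) → pose (-3.9191, -8.3805, 1.3868)
step 3: θ'=-0.4882 (R=-1.6000) → pose (-1.5957, -7.2602, -0.4882)
step 4: θ'=-0.7382 (R=-1.0000) → pose (-1.3917, -7.4037, -0.7382)

(-1.3917, -7.4037, -0.7382)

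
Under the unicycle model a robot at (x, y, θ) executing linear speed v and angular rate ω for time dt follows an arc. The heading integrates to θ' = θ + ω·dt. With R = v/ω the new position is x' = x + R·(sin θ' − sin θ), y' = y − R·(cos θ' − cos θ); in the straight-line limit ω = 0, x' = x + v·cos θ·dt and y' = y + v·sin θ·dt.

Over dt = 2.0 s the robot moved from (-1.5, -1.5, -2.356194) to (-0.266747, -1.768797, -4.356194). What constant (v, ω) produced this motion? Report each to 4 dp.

Δθ = -4.356194 − -2.356194 = -2.000000
ω = Δθ/dt = -2.000000/2.0 = -1.0000
R = Δx/(sin θ' − sin θ) = 0.7500
v = R·ω = 0.7500·-1.0000 = -0.7500

v = -0.7500, ω = -1.0000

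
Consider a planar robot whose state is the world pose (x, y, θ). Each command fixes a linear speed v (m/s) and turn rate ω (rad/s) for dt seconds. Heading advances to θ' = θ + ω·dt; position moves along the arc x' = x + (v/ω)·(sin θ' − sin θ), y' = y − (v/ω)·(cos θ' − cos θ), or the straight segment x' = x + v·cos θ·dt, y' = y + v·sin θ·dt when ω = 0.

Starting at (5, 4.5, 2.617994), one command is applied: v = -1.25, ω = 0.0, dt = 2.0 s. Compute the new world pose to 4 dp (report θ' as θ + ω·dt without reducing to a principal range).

θ' = 2.6180 + 0.0·2.0 = 2.6180
ω = 0 → straight: x' = 5 + -1.25·cos(2.6180)·2.0 = 7.1651
y' = 4.5 + -1.25·sin(2.6180)·2.0 = 3.2500

(7.1651, 3.2500, 2.6180)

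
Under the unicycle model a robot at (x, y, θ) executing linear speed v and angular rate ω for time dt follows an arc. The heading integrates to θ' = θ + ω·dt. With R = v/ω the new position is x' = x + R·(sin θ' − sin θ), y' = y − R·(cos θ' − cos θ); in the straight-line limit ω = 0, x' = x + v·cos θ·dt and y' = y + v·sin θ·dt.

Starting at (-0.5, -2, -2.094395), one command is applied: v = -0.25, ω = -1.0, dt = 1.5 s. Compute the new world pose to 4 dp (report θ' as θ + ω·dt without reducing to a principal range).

(-0.1741, -1.9002, -3.5944)

θ' = -2.0944 + -1.0·1.5 = -3.5944
R = v/ω = -0.25/-1.0 = 0.2500
x' = -0.5 + 0.2500·(sin -3.5944 − sin -2.0944) = -0.1741
y' = -2 − 0.2500·(cos -3.5944 − cos -2.0944) = -1.9002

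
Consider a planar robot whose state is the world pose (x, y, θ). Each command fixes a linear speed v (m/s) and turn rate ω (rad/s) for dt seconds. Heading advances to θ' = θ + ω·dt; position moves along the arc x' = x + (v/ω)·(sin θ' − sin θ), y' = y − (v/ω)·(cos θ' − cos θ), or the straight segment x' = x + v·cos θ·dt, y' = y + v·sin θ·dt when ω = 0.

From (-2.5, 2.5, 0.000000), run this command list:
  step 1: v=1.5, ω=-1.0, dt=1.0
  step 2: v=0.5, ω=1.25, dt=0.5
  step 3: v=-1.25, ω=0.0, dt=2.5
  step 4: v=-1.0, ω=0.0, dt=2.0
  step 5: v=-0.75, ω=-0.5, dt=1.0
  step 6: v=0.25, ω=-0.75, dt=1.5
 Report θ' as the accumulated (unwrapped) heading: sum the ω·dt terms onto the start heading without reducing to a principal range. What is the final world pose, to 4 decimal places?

step 1: θ'=-1.0000 (R=-1.5000) → pose (-1.2378, 1.8105, -1.0000)
step 2: θ'=-0.3750 (R=0.4000) → pose (-1.0477, 1.6544, -0.3750)
step 3: θ'=-0.3750 (straight) → pose (-3.9556, 2.7990, -0.3750)
step 4: θ'=-0.3750 (straight) → pose (-5.8166, 3.5315, -0.3750)
step 5: θ'=-0.8750 (R=1.5000) → pose (-6.4185, 3.9658, -0.8750)
step 6: θ'=-2.0000 (R=-0.3333) → pose (-6.3712, 3.6134, -2.0000)

(-6.3712, 3.6134, -2.0000)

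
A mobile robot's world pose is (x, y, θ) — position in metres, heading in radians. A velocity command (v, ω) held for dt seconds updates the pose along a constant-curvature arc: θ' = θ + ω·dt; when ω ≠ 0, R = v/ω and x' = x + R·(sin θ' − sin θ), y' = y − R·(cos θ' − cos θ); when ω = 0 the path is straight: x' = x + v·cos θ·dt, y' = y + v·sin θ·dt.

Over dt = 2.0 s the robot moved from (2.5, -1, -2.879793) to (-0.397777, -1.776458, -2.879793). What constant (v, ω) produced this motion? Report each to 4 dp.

Δθ = -2.879793 − -2.879793 = 0.000000
ω = Δθ/dt = 0.000000/2.0 = 0.0000
ω = 0 → v = (Δx·cos θ + Δy·sin θ)/dt = 1.5000

v = 1.5000, ω = 0.0000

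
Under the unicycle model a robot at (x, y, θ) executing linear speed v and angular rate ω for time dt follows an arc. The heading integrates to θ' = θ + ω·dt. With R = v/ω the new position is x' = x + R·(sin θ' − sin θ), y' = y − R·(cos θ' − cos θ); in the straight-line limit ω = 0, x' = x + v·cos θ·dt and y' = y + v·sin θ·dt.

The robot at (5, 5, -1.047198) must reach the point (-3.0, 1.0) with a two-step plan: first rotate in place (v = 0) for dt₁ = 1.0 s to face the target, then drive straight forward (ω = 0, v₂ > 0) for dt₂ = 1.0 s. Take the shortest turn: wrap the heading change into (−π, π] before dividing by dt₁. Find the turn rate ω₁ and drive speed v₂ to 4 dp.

heading to target = atan2(1−5, -3−5) = -2.6779
Δθ = wrap(-2.6779 − -1.0472) = -1.6307; ω₁ = Δθ/dt₁ = -1.6307
distance = √((-3−5)² + (1−5)²) = 8.9443; v₂ = distance/dt₂ = 8.9443

ω₁ = -1.6307, v₂ = 8.9443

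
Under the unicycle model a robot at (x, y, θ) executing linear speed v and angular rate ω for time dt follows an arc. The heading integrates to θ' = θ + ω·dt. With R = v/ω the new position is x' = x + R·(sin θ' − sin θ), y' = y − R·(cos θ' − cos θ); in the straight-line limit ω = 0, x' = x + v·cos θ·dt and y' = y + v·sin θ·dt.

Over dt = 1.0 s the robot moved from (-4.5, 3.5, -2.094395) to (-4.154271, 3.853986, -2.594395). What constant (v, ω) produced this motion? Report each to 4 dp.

v = -0.5000, ω = -0.5000

Δθ = -2.594395 − -2.094395 = -0.500000
ω = Δθ/dt = -0.500000/1.0 = -0.5000
R = −Δy/(cos θ' − cos θ) = 1.0000
v = R·ω = 1.0000·-0.5000 = -0.5000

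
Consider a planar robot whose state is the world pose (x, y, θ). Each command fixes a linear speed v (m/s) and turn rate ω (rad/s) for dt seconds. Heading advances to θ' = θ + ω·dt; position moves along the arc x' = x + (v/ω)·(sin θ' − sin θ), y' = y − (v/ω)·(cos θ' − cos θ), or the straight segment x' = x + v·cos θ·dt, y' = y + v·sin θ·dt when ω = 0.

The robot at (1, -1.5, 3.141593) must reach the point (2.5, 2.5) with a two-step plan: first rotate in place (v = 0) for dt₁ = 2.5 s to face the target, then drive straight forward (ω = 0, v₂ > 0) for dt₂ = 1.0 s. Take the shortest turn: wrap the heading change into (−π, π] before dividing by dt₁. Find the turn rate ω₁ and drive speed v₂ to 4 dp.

heading to target = atan2(2.5−-1.5, 2.5−1) = 1.2120
Δθ = wrap(1.2120 − 3.1416) = -1.9296; ω₁ = Δθ/dt₁ = -0.7718
distance = √((2.5−1)² + (2.5−-1.5)²) = 4.2720; v₂ = distance/dt₂ = 4.2720

ω₁ = -0.7718, v₂ = 4.2720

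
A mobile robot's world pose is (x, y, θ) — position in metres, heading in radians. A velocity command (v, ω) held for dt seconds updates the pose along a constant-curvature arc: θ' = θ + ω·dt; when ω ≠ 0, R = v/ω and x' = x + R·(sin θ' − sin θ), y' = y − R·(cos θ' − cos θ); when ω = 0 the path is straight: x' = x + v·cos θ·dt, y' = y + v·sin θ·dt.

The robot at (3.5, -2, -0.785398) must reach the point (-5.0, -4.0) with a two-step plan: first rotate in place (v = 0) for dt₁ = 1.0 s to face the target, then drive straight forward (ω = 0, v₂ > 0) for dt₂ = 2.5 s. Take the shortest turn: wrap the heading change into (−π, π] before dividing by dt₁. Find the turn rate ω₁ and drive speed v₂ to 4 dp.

ω₁ = -2.1251, v₂ = 3.4928

heading to target = atan2(-4−-2, -5−3.5) = -2.9105
Δθ = wrap(-2.9105 − -0.7854) = -2.1251; ω₁ = Δθ/dt₁ = -2.1251
distance = √((-5−3.5)² + (-4−-2)²) = 8.7321; v₂ = distance/dt₂ = 3.4928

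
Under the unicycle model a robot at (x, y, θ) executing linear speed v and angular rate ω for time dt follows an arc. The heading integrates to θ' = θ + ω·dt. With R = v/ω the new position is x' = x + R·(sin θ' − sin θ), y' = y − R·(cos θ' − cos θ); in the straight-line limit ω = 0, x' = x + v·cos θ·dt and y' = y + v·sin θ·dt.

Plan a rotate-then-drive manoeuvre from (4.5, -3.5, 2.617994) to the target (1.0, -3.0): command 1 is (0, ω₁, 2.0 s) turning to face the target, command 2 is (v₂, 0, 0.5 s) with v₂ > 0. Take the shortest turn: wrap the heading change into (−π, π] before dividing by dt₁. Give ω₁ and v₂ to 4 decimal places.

heading to target = atan2(-3−-3.5, 1−4.5) = 2.9997
Δθ = wrap(2.9997 − 2.6180) = 0.3817; ω₁ = Δθ/dt₁ = 0.1909
distance = √((1−4.5)² + (-3−-3.5)²) = 3.5355; v₂ = distance/dt₂ = 7.0711

ω₁ = 0.1909, v₂ = 7.0711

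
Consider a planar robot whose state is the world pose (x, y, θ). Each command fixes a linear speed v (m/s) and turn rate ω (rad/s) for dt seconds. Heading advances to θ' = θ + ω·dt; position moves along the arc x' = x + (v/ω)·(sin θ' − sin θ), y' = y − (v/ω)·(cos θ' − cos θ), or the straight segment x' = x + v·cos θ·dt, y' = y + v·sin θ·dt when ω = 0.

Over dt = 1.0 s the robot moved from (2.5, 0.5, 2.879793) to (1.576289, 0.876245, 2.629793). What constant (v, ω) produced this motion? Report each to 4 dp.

Δθ = 2.629793 − 2.879793 = -0.250000
ω = Δθ/dt = -0.250000/1.0 = -0.2500
R = Δx/(sin θ' − sin θ) = -4.0000
v = R·ω = -4.0000·-0.2500 = 1.0000

v = 1.0000, ω = -0.2500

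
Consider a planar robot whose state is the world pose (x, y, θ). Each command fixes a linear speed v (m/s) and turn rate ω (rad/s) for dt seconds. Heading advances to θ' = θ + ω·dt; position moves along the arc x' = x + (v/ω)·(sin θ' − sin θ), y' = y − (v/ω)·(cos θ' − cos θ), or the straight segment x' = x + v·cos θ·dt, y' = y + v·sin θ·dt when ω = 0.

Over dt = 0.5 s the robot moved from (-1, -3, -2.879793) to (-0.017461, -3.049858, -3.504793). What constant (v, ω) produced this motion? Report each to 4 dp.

v = -2.0000, ω = -1.2500

Δθ = -3.504793 − -2.879793 = -0.625000
ω = Δθ/dt = -0.625000/0.5 = -1.2500
R = Δx/(sin θ' − sin θ) = 1.6000
v = R·ω = 1.6000·-1.2500 = -2.0000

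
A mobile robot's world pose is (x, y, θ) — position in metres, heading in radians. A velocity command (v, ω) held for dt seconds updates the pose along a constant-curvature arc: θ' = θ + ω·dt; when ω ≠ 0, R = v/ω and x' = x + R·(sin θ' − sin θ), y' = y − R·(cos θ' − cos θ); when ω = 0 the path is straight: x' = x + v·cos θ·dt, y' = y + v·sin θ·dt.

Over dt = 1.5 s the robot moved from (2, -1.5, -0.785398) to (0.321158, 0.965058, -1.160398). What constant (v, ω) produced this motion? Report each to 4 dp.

v = -2.0000, ω = -0.2500

Δθ = -1.160398 − -0.785398 = -0.375000
ω = Δθ/dt = -0.375000/1.5 = -0.2500
R = −Δy/(cos θ' − cos θ) = 8.0000
v = R·ω = 8.0000·-0.2500 = -2.0000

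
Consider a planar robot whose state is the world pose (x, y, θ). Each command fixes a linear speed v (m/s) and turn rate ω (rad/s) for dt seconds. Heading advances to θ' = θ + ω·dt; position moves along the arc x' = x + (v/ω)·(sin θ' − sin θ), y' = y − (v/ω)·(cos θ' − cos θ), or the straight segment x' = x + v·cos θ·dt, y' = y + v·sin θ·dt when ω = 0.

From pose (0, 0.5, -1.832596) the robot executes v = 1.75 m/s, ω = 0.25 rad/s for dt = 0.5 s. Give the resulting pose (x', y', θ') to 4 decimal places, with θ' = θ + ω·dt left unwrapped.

(-0.1731, -0.3571, -1.7076)

θ' = -1.8326 + 0.25·0.5 = -1.7076
R = v/ω = 1.75/0.25 = 7.0000
x' = 0 + 7.0000·(sin -1.7076 − sin -1.8326) = -0.1731
y' = 0.5 − 7.0000·(cos -1.7076 − cos -1.8326) = -0.3571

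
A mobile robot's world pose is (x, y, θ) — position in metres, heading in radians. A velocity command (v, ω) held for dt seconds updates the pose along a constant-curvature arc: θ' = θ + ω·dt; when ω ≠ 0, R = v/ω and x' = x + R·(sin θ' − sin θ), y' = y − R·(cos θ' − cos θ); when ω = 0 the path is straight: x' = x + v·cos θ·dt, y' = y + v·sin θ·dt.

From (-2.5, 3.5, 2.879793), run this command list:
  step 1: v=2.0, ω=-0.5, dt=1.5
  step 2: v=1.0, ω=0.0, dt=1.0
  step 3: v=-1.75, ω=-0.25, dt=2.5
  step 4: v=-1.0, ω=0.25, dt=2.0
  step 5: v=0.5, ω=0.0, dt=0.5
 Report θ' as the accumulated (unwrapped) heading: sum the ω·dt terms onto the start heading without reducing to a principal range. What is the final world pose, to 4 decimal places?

step 1: θ'=2.1298 (R=-4.0000) → pose (-4.8559, 5.2424, 2.1298)
step 2: θ'=2.1298 (straight) → pose (-5.3862, 6.0901, 2.1298)
step 3: θ'=1.5048 (R=7.0000) → pose (-4.3360, 1.9161, 1.5048)
step 4: θ'=2.0048 (R=-4.0000) → pose (-3.9738, -0.0297, 2.0048)
step 5: θ'=2.0048 (straight) → pose (-4.0790, 0.1971, 2.0048)

(-4.0790, 0.1971, 2.0048)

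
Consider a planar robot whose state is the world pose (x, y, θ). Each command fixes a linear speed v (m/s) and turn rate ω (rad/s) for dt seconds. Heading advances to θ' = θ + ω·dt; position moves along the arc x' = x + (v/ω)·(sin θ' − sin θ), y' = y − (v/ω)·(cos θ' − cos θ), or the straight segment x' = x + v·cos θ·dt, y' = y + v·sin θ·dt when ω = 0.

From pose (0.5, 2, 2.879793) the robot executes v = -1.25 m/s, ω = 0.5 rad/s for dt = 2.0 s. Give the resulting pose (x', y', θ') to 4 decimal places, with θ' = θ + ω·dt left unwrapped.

(2.8294, 2.5656, 3.8798)

θ' = 2.8798 + 0.5·2.0 = 3.8798
R = v/ω = -1.25/0.5 = -2.5000
x' = 0.5 + -2.5000·(sin 3.8798 − sin 2.8798) = 2.8294
y' = 2 − -2.5000·(cos 3.8798 − cos 2.8798) = 2.5656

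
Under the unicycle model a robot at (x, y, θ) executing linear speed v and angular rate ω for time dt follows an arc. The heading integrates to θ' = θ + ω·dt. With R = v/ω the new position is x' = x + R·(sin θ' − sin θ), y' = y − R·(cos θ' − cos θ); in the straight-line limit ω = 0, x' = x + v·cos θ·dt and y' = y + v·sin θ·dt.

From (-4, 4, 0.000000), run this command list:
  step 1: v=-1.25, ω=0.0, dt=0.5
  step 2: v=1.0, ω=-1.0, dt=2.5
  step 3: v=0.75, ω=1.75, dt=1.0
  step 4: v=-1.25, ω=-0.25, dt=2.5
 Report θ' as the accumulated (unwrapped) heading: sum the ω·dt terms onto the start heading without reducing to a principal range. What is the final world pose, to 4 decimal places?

(-5.5584, 4.2276, -1.3750)

step 1: θ'=0.0000 (straight) → pose (-4.6250, 4.0000, 0.0000)
step 2: θ'=-2.5000 (R=-1.0000) → pose (-4.0265, 2.1989, -2.5000)
step 3: θ'=-0.7500 (R=0.4286) → pose (-4.0622, 1.5419, -0.7500)
step 4: θ'=-1.3750 (R=5.0000) → pose (-5.5584, 4.2276, -1.3750)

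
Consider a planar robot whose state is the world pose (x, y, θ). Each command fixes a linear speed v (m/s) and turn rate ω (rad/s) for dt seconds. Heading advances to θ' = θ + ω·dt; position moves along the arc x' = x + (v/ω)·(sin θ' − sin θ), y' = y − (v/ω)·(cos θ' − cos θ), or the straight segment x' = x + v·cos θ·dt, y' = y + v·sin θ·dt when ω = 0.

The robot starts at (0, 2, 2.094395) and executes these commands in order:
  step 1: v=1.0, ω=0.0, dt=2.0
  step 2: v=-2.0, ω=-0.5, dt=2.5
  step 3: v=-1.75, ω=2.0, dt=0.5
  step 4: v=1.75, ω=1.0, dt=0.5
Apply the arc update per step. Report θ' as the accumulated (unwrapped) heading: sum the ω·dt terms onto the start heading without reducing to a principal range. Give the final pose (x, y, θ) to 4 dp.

(-2.0951, -0.9924, 2.3444)

step 1: θ'=2.0944 (straight) → pose (-1.0000, 3.7321, 2.0944)
step 2: θ'=0.8444 (R=4.0000) → pose (-1.4738, -0.9247, 0.8444)
step 3: θ'=1.8444 (R=-0.8750) → pose (-1.6622, -1.7423, 1.8444)
step 4: θ'=2.3444 (R=1.7500) → pose (-2.0951, -0.9924, 2.3444)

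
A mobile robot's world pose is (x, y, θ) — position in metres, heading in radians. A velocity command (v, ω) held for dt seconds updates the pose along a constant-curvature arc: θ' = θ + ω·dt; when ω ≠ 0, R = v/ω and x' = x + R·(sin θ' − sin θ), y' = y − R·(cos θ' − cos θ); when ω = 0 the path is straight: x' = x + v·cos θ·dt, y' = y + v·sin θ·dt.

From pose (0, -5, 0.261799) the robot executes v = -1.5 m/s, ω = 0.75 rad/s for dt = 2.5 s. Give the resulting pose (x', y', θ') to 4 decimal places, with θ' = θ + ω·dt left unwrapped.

(-1.1705, -8.0044, 2.1368)

θ' = 0.2618 + 0.75·2.5 = 2.1368
R = v/ω = -1.5/0.75 = -2.0000
x' = 0 + -2.0000·(sin 2.1368 − sin 0.2618) = -1.1705
y' = -5 − -2.0000·(cos 2.1368 − cos 0.2618) = -8.0044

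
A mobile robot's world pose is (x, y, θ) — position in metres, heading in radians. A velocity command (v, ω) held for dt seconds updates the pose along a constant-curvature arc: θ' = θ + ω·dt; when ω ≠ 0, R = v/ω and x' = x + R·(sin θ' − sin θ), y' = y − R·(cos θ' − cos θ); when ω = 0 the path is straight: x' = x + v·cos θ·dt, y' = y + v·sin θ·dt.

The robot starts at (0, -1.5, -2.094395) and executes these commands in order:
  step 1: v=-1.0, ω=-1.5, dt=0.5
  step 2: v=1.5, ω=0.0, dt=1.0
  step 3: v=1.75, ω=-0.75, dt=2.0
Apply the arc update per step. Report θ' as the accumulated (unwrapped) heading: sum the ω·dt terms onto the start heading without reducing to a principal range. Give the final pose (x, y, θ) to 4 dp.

(-3.9125, -0.2435, -4.3444)

step 1: θ'=-2.8444 (R=0.6667) → pose (0.3821, -1.1959, -2.8444)
step 2: θ'=-2.8444 (straight) → pose (-1.0521, -1.6352, -2.8444)
step 3: θ'=-4.3444 (R=-2.3333) → pose (-3.9125, -0.2435, -4.3444)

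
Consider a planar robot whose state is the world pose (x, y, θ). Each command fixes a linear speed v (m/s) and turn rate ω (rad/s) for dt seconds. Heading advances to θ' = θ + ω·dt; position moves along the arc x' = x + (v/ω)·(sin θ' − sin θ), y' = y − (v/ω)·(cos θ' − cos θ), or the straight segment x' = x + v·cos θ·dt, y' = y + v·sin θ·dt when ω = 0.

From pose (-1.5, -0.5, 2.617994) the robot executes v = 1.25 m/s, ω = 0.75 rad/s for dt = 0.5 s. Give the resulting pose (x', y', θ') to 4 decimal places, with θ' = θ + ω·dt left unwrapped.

(-2.0866, -0.2951, 2.9930)

θ' = 2.6180 + 0.75·0.5 = 2.9930
R = v/ω = 1.25/0.75 = 1.6667
x' = -1.5 + 1.6667·(sin 2.9930 − sin 2.6180) = -2.0866
y' = -0.5 − 1.6667·(cos 2.9930 − cos 2.6180) = -0.2951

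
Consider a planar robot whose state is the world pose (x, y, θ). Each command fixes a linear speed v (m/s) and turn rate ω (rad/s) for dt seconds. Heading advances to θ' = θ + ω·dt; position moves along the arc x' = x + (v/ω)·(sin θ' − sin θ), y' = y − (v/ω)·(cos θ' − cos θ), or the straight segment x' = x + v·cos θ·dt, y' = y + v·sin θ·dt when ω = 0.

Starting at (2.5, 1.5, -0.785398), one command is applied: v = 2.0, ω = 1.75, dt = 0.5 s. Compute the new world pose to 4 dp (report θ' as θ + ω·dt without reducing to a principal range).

(3.4104, 1.1698, 0.0896)

θ' = -0.7854 + 1.75·0.5 = 0.0896
R = v/ω = 2.0/1.75 = 1.1429
x' = 2.5 + 1.1429·(sin 0.0896 − sin -0.7854) = 3.4104
y' = 1.5 − 1.1429·(cos 0.0896 − cos -0.7854) = 1.1698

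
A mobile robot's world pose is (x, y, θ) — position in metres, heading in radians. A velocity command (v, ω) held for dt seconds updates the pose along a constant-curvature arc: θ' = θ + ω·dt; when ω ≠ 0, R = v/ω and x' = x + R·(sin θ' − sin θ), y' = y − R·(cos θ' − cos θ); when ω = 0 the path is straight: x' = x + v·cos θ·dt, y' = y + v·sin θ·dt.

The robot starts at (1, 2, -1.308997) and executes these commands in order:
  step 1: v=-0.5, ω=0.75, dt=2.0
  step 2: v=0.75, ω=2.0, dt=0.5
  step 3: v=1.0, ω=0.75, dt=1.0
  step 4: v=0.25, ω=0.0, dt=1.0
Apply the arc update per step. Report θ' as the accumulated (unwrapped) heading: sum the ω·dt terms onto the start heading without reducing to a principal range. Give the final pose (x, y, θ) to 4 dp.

step 1: θ'=0.1910 (R=-0.6667) → pose (0.2295, 2.4820, 0.1910)
step 2: θ'=1.1910 (R=0.3750) → pose (0.5066, 2.7112, 1.1910)
step 3: θ'=1.9410 (R=1.3333) → pose (0.5113, 3.6879, 1.9410)
step 4: θ'=1.9410 (straight) → pose (0.4208, 3.9209, 1.9410)

(0.4208, 3.9209, 1.9410)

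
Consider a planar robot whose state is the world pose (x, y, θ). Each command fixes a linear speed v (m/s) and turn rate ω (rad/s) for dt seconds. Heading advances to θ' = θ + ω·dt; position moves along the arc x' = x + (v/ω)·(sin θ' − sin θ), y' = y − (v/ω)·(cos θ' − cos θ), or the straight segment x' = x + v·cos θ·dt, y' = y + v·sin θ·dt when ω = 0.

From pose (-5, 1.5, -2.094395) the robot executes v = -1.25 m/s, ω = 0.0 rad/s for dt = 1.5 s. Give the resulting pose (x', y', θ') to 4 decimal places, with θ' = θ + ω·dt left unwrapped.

θ' = -2.0944 + 0.0·1.5 = -2.0944
ω = 0 → straight: x' = -5 + -1.25·cos(-2.0944)·1.5 = -4.0625
y' = 1.5 + -1.25·sin(-2.0944)·1.5 = 3.1238

(-4.0625, 3.1238, -2.0944)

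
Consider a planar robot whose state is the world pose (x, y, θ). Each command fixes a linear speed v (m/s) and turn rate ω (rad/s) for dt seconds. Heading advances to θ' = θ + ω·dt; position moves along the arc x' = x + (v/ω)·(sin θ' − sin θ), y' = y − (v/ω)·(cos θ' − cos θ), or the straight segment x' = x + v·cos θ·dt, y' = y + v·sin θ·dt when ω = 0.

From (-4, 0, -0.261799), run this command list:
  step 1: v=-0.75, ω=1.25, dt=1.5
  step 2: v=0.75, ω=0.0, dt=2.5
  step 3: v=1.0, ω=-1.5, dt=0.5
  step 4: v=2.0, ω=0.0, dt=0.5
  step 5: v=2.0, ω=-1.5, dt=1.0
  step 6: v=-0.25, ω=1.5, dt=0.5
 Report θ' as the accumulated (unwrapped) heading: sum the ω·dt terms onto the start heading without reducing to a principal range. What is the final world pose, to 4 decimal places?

(-2.3366, 2.7268, 0.1132)

step 1: θ'=1.6132 (R=-0.6000) → pose (-4.7548, -0.6050, 1.6132)
step 2: θ'=1.6132 (straight) → pose (-4.8342, 1.2683, 1.6132)
step 3: θ'=0.8632 (R=-0.6667) → pose (-4.6748, 1.7299, 0.8632)
step 4: θ'=0.8632 (straight) → pose (-4.0248, 2.4899, 0.8632)
step 5: θ'=-0.6368 (R=-1.3333) → pose (-2.2187, 2.6952, -0.6368)
step 6: θ'=0.1132 (R=-0.1667) → pose (-2.3366, 2.7268, 0.1132)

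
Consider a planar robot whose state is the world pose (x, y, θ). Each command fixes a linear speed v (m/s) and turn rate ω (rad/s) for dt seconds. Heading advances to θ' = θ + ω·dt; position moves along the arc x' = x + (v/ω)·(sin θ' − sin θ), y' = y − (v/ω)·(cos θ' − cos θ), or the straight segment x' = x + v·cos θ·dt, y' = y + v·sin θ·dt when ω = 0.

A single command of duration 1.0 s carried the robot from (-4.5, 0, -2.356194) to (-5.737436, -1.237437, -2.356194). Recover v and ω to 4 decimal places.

Δθ = -2.356194 − -2.356194 = 0.000000
ω = Δθ/dt = 0.000000/1.0 = 0.0000
ω = 0 → v = (Δx·cos θ + Δy·sin θ)/dt = 1.7500

v = 1.7500, ω = 0.0000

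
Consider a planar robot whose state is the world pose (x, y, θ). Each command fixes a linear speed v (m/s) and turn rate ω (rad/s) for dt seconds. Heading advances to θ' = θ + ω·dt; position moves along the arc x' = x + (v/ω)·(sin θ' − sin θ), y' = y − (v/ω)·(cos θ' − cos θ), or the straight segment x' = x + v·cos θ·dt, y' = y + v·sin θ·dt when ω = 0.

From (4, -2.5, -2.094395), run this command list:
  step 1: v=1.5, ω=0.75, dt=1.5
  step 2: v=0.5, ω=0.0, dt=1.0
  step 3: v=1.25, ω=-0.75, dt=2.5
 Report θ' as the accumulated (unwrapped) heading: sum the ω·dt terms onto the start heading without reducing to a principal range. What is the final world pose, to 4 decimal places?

(3.4797, -7.5805, -2.8444)

step 1: θ'=-0.9694 (R=2.0000) → pose (4.0830, -4.6316, -0.9694)
step 2: θ'=-0.9694 (straight) → pose (4.3659, -5.0439, -0.9694)
step 3: θ'=-2.8444 (R=-1.6667) → pose (3.4797, -7.5805, -2.8444)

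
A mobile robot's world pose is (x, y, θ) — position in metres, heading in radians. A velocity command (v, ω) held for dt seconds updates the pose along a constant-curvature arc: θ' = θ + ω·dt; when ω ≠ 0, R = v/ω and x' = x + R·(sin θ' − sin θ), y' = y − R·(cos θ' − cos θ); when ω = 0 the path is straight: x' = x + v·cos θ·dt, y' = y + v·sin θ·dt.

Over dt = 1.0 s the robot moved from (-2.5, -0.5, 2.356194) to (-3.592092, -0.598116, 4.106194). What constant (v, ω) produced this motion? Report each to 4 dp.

v = 1.2500, ω = 1.7500

Δθ = 4.106194 − 2.356194 = 1.750000
ω = Δθ/dt = 1.750000/1.0 = 1.7500
R = Δx/(sin θ' − sin θ) = 0.7143
v = R·ω = 0.7143·1.7500 = 1.2500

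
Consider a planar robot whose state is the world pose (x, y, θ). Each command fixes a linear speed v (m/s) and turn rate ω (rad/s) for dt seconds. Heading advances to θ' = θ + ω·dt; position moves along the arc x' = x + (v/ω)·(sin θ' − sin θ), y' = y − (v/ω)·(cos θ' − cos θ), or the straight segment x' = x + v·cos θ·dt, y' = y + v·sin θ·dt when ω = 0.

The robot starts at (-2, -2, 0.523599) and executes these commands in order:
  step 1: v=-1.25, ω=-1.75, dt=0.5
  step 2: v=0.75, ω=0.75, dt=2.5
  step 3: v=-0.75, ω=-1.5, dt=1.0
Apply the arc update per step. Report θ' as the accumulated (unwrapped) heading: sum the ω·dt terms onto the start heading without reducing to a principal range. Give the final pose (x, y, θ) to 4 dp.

step 1: θ'=-0.3514 (R=0.7143) → pose (-2.6030, -2.0520, -0.3514)
step 2: θ'=1.5236 (R=1.0000) → pose (-1.2599, -1.1603, 1.5236)
step 3: θ'=0.0236 (R=0.5000) → pose (-1.7476, -1.6366, 0.0236)

(-1.7476, -1.6366, 0.0236)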